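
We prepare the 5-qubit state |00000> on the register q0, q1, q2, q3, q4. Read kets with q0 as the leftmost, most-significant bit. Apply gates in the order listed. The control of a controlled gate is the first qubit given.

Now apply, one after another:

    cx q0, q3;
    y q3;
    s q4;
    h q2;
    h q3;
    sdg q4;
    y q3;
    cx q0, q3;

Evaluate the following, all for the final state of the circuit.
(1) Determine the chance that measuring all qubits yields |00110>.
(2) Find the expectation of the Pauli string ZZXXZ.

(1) A full measurement returns |00110> with probability 1/4.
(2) The expectation value of ZZXXZ is 1.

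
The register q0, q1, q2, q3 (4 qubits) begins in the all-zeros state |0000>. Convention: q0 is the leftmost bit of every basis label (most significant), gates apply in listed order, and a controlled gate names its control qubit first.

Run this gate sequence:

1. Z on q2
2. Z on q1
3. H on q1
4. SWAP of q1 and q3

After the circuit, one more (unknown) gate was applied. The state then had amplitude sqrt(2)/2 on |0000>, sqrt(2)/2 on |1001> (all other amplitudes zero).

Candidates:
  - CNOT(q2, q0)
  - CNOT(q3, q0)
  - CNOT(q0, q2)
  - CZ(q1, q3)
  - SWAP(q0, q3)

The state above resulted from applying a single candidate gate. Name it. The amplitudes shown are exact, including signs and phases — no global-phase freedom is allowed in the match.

The unique candidate consistent with the amplitudes is CNOT(q3, q0).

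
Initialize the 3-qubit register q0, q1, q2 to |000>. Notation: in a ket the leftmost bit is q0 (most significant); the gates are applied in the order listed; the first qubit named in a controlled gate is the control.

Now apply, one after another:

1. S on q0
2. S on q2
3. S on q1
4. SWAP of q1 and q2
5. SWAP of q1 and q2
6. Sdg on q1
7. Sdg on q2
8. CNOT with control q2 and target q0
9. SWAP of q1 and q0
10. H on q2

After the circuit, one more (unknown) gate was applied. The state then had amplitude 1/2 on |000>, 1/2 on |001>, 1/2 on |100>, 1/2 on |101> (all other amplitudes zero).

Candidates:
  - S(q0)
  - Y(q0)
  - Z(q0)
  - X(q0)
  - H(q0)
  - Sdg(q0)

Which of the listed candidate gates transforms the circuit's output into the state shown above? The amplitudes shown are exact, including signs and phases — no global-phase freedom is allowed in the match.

The unique candidate consistent with the amplitudes is H(q0). Key observation: steps 2-7 multiply out to the identity, so the circuit reduces to the remaining gates.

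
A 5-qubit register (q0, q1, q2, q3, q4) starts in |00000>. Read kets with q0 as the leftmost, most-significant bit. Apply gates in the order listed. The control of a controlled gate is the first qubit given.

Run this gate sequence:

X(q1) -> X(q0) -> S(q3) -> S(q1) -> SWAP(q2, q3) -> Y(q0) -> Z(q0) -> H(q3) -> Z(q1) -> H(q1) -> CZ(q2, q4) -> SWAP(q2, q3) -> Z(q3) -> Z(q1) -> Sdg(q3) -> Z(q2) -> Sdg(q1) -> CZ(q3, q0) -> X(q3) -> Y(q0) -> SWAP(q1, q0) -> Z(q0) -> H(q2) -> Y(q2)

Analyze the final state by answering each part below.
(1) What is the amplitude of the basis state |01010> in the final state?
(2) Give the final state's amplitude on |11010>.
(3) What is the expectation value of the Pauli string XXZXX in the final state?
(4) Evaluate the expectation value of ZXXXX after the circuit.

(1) |01010> carries amplitude -sqrt(2)/2 in the final state.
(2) The final state's coefficient on |11010> equals -sqrt(2)*I/2.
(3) In the final state, XXZXX has expectation 0.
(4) The expectation value of ZXXXX is 0.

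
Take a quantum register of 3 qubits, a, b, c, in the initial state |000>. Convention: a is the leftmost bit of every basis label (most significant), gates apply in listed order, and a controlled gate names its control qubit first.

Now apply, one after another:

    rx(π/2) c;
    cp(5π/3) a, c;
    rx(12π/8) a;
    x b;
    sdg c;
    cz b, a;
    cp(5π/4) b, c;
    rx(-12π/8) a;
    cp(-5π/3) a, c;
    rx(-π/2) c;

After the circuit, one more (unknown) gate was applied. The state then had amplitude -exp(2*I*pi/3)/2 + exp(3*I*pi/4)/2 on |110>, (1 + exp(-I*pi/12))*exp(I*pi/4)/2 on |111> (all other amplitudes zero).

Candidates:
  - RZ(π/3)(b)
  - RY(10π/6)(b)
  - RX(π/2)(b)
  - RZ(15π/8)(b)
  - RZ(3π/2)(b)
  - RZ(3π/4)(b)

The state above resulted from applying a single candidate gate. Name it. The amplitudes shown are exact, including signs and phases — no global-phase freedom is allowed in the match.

It was RZ(π/3)(b) that produced the state shown.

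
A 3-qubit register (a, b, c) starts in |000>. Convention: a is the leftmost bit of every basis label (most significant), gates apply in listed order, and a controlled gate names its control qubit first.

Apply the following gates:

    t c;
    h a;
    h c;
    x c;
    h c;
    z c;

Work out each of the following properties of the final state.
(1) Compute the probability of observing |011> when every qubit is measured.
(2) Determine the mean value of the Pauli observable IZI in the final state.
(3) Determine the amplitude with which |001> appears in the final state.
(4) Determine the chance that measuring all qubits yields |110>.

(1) The probability of measuring |011> is 0. Key observation: gates 3-6 undo each other exactly, leaving only the rest of the circuit to track.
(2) The expectation value of IZI is 1.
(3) The amplitude on |001> is 0.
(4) A full measurement returns |110> with probability 0.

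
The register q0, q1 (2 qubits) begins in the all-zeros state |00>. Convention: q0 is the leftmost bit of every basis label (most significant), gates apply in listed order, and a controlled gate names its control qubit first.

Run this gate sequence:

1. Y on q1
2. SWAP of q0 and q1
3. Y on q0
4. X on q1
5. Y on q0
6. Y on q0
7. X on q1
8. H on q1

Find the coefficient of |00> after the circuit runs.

The final state's coefficient on |00> equals sqrt(2)/2. Key observation: the block from step 4 through step 7 cancels to the identity and can be dropped.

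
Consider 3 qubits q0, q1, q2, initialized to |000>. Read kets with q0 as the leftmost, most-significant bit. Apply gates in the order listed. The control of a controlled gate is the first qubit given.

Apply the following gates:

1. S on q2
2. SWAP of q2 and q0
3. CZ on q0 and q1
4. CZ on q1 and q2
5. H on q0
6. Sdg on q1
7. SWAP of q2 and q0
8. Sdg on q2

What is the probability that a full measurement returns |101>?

A full measurement returns |101> with probability 0.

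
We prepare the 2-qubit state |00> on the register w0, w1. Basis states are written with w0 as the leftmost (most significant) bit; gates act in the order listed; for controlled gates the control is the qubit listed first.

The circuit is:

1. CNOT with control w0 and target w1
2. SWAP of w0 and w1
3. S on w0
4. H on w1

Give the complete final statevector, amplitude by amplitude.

After the circuit, the state carries amplitude sqrt(2)/2 on |00>, sqrt(2)/2 on |01>, 0 on |10>, 0 on |11>.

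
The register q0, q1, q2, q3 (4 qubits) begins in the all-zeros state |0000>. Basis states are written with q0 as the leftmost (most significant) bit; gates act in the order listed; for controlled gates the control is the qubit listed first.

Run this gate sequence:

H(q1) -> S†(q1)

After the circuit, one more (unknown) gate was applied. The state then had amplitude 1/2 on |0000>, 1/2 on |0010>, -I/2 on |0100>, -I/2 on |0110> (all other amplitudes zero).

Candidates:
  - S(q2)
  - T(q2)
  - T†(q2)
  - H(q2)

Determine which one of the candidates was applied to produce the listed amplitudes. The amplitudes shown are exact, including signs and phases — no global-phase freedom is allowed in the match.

The applied gate was H(q2).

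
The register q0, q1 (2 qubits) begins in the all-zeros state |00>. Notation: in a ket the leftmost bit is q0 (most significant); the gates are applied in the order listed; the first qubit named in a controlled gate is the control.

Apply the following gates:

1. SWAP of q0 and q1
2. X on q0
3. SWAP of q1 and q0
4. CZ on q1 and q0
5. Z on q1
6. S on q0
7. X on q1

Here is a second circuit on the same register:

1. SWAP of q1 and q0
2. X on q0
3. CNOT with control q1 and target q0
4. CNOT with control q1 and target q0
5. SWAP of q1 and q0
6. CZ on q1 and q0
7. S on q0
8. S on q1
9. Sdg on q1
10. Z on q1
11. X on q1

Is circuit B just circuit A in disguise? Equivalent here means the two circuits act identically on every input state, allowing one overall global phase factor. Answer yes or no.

Yes, they are equivalent — the unitaries differ by at most a global phase.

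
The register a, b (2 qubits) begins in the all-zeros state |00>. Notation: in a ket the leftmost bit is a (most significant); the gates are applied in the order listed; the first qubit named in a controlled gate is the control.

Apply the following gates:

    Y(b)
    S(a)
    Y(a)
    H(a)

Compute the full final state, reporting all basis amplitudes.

The final amplitudes are 0 on |00>, -sqrt(2)/2 on |01>, 0 on |10>, sqrt(2)/2 on |11>.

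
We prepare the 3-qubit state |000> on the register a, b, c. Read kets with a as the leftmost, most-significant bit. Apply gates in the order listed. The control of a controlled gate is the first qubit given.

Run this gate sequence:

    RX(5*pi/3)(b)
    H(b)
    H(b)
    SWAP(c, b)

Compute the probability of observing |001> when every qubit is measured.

The probability of measuring |001> is 1/4. Key observation: gates 2-3 undo each other exactly, leaving only the rest of the circuit to track.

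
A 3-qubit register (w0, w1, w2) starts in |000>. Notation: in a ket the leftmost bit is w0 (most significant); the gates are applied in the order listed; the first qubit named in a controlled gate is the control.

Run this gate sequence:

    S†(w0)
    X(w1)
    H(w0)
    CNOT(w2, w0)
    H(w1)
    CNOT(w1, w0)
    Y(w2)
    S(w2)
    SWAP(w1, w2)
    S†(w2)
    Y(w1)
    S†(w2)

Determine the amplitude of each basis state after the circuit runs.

After the circuit, the state carries amplitude I/2 on |000>, I/2 on |001>, 0 on |010>, 0 on |011>, I/2 on |100>, I/2 on |101>, 0 on |110>, 0 on |111>.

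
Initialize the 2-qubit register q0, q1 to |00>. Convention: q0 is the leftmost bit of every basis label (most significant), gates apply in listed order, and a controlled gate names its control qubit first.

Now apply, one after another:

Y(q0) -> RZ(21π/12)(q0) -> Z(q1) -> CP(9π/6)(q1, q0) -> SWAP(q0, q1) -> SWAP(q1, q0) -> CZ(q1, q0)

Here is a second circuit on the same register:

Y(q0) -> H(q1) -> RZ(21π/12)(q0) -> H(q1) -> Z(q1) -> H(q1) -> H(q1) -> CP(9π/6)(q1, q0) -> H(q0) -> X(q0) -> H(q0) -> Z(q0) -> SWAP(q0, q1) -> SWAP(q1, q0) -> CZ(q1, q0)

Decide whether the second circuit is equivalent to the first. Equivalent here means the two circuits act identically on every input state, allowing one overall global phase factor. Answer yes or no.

Yes, they are equivalent — the unitaries differ by at most a global phase.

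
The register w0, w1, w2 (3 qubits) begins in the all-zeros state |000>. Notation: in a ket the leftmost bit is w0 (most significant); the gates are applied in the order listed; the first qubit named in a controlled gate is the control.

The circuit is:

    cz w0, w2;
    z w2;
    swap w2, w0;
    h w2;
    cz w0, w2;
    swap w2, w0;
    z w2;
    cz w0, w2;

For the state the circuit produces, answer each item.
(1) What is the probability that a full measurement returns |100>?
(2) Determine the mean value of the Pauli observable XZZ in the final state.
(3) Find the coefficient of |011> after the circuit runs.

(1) The probability of measuring |100> is 1/2.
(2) In the final state, XZZ has expectation 1.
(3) The final state's coefficient on |011> equals 0.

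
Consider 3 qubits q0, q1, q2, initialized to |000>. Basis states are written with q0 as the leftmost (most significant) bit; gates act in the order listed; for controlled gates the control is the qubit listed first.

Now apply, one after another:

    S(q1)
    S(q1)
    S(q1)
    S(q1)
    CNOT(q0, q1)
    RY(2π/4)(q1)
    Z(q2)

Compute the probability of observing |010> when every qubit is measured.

The probability of measuring |010> is 1/2.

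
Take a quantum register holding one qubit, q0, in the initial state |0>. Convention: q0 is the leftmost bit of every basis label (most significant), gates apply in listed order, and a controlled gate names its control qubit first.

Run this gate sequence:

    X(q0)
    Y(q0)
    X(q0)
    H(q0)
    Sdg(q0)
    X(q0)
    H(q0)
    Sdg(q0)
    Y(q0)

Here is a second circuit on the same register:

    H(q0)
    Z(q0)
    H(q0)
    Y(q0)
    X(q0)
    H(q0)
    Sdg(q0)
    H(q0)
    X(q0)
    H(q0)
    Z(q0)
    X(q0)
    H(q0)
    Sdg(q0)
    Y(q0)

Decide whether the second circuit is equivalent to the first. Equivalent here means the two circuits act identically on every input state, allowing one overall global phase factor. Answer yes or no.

Yes, they are equivalent — the unitaries differ by at most a global phase.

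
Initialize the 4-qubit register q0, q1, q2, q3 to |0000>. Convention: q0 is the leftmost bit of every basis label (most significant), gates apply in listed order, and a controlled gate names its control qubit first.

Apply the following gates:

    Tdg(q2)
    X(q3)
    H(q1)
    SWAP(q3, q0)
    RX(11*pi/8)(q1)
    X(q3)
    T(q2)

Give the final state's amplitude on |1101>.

|1101> carries amplitude -sqrt(2)*(sin(3*pi/16) + I*cos(3*pi/16))/2 in the final state.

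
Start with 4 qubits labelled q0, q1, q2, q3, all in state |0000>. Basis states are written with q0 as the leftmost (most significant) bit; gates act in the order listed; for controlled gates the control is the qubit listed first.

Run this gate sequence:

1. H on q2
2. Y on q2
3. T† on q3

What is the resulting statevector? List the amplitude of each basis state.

After the circuit, the state carries amplitude -sqrt(2)*I/2 on |0000>, sqrt(2)*I/2 on |0010>, and 0 on every other basis state.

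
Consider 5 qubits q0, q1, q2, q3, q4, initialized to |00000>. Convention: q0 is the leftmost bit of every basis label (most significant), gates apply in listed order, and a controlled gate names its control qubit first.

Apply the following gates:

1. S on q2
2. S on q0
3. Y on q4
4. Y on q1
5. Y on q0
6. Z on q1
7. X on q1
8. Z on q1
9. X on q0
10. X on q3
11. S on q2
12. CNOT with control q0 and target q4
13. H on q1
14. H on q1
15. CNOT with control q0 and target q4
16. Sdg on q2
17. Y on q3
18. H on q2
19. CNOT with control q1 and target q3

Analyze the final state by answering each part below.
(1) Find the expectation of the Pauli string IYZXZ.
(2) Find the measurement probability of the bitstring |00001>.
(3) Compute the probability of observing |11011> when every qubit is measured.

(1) The expectation value of IYZXZ is 0. Key observation: the block from step 11 through step 16 cancels to the identity and can be dropped.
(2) A full measurement returns |00001> with probability 1/2.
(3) A full measurement returns |11011> with probability 0.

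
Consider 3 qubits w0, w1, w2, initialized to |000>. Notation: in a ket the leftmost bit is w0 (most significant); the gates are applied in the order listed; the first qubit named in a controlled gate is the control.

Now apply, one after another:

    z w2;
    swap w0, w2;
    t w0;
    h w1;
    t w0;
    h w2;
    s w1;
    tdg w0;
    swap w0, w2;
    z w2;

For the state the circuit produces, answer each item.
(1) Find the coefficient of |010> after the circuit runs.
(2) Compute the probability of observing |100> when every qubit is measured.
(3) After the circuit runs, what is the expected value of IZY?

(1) The amplitude on |010> is I/2.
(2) Outcome |100> occurs with probability 1/4.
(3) In the final state, IZY has expectation 0.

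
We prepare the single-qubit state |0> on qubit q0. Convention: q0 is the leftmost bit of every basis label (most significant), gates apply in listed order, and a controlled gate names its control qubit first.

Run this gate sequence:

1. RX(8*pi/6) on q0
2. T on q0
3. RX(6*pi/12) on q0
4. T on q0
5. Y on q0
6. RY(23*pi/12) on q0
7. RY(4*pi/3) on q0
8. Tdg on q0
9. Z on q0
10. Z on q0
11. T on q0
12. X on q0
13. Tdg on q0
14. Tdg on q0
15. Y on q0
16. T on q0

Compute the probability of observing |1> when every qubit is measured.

Outcome |1> occurs with probability -sqrt(3)/8 - sqrt(6)/16 + 3/8. Key observation: gates 8-11 undo each other exactly, leaving only the rest of the circuit to track.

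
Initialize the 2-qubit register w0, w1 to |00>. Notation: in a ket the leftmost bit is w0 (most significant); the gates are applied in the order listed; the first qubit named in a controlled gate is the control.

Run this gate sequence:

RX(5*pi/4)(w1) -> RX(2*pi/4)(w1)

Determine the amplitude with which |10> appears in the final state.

The final state's coefficient on |10> equals 0.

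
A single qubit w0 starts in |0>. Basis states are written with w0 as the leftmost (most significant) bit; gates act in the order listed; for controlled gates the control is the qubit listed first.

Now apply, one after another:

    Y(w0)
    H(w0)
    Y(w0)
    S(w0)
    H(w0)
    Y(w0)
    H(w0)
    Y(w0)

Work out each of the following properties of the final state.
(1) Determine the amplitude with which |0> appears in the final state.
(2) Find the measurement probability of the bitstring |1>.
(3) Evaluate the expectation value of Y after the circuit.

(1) |0> carries amplitude sqrt(2)/2 in the final state.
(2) The probability of measuring |1> is 1/2.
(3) The expectation value of Y is 1.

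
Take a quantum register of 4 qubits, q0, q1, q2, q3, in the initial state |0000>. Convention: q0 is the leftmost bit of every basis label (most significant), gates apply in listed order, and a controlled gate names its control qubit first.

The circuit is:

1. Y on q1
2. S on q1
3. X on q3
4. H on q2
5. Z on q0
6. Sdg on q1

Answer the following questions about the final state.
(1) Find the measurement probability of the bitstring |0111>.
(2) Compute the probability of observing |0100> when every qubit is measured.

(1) A full measurement returns |0111> with probability 1/2.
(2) The probability of measuring |0100> is 0.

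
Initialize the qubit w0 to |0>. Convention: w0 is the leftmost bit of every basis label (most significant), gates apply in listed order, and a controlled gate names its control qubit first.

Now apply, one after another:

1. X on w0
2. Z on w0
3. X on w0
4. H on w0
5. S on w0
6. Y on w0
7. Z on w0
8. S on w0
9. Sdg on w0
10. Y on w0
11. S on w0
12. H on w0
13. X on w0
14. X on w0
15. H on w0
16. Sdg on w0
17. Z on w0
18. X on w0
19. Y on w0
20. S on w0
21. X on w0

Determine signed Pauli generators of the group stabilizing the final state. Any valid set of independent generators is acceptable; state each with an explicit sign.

The stabilizer group can be generated by +X, among other valid generating sets.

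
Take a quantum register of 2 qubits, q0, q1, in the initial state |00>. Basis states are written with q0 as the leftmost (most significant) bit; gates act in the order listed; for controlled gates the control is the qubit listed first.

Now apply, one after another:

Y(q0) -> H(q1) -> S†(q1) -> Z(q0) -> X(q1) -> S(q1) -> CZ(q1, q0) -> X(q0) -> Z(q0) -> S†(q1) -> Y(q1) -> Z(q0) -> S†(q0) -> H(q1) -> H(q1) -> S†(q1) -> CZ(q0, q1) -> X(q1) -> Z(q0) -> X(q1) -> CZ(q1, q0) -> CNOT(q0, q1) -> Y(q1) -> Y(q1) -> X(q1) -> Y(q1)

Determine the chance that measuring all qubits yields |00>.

A full measurement returns |00> with probability 1/2.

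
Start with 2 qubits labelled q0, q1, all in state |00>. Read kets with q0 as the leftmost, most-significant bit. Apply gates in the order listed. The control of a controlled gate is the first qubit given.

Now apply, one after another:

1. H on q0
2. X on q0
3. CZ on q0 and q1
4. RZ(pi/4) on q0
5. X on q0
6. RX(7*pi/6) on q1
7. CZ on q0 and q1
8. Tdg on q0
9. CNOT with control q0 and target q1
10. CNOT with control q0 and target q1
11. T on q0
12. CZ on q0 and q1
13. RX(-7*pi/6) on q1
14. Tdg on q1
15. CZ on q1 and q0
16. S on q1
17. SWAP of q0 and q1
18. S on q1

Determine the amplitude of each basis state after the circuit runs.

The final amplitudes are sqrt(2)*exp(I*pi/8)/2 on |00>, sqrt(2)*exp(3*I*pi/8)/2 on |01>, 0 on |10>, 0 on |11>. Key observation: steps 6-13 multiply out to the identity, so the circuit reduces to the remaining gates.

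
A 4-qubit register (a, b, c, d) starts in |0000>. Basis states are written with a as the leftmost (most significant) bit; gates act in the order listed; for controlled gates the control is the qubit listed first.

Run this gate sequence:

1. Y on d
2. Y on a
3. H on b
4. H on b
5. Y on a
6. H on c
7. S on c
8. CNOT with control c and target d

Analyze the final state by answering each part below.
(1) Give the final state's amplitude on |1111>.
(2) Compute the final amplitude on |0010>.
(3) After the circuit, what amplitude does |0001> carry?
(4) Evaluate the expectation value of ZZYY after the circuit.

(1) The final state's coefficient on |1111> equals 0. Key observation: gates 2-5 undo each other exactly, leaving only the rest of the circuit to track.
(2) The amplitude on |0010> is -sqrt(2)/2.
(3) The amplitude on |0001> is sqrt(2)*I/2.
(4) The expectation value of ZZYY is 0.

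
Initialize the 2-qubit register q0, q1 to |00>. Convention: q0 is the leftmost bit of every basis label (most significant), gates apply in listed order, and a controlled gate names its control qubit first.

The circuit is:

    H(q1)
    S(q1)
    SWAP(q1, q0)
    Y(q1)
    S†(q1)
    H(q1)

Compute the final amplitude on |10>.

|10> carries amplitude I/2 in the final state.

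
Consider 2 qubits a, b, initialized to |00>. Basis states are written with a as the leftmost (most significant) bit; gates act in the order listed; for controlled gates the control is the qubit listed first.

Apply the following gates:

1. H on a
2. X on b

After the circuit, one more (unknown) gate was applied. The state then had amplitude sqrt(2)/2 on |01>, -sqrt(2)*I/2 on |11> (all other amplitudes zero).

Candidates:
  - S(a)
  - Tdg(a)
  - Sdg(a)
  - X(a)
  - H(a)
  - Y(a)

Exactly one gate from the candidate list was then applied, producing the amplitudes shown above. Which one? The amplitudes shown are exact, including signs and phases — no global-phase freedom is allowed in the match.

The applied gate was Sdg(a).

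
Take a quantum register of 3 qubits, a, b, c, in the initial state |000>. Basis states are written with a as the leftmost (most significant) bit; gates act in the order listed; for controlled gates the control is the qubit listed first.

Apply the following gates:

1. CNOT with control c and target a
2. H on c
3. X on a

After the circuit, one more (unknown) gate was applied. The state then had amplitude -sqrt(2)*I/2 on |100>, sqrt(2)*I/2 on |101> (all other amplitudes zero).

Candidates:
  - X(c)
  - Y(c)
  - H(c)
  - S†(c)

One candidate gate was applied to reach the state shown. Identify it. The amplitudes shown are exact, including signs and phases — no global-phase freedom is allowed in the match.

The applied gate was Y(c).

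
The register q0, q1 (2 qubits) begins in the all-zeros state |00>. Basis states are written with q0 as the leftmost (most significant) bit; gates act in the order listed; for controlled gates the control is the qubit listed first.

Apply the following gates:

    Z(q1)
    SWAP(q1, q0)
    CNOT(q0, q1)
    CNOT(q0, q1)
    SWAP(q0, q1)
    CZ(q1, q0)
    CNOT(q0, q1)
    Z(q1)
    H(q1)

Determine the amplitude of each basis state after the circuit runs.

The resulting statevector has amplitude sqrt(2)/2 on |00>, sqrt(2)/2 on |01>, 0 on |10>, 0 on |11>.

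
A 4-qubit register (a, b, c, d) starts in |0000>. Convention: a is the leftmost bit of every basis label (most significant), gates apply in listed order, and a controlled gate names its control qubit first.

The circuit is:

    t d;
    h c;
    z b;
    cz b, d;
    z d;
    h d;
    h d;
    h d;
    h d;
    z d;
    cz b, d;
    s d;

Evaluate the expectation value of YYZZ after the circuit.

The observable YYZZ averages to 0. Key observation: steps 4-11 multiply out to the identity, so the circuit reduces to the remaining gates.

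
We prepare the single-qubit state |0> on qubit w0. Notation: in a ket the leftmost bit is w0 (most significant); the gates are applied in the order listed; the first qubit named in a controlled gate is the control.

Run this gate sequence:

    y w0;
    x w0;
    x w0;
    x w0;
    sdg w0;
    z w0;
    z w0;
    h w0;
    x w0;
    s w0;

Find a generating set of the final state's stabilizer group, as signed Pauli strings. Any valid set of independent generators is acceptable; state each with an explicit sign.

The stabilizer group can be generated by +Y, among other valid generating sets.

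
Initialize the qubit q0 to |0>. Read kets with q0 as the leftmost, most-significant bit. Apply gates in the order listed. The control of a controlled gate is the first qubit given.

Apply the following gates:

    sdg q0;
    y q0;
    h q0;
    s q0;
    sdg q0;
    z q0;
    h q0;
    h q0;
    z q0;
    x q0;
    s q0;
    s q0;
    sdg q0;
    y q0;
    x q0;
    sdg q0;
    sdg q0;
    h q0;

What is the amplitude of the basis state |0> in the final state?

The final state's coefficient on |0> equals 1/2 - I/2.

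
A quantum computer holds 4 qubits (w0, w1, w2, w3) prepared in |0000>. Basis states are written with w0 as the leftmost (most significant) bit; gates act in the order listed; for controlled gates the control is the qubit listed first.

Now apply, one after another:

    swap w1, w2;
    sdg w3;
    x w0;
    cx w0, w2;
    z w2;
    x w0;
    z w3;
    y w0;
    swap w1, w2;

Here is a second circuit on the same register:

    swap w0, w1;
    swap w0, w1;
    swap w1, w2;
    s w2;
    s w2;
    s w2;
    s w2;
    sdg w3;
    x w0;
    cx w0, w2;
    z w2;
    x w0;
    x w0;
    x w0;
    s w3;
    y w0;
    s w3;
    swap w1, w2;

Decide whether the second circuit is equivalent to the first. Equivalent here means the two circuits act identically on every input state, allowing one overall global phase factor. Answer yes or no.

Yes: on every input state the two circuits agree up to one overall phase factor.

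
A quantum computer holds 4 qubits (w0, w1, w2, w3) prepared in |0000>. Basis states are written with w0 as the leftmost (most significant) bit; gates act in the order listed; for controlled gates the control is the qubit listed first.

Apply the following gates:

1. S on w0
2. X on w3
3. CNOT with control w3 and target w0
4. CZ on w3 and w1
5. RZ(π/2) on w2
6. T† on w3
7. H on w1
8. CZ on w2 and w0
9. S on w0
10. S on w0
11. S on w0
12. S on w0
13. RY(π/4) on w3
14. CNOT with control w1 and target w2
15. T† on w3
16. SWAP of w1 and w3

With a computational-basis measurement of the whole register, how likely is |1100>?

The probability of measuring |1100> is sqrt(2)/8 + 1/4. Key observation: the block from step 9 through step 12 cancels to the identity and can be dropped.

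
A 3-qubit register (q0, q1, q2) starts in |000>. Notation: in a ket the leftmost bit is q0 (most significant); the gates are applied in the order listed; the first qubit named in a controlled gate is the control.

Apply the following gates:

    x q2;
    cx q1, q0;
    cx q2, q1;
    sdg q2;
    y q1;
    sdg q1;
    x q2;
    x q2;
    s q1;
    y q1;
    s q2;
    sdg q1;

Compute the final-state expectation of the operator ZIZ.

The observable ZIZ averages to -1. Key observation: steps 4-11 multiply out to the identity, so the circuit reduces to the remaining gates.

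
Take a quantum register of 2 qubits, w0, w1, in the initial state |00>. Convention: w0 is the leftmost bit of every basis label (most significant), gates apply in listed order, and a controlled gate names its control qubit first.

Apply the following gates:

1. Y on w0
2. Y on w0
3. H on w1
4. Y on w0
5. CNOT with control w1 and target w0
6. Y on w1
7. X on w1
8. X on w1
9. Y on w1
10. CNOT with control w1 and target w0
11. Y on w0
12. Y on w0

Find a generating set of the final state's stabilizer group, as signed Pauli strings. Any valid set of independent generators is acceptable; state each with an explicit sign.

The stabilizer group can be generated by +IX, -ZI, among other valid generating sets.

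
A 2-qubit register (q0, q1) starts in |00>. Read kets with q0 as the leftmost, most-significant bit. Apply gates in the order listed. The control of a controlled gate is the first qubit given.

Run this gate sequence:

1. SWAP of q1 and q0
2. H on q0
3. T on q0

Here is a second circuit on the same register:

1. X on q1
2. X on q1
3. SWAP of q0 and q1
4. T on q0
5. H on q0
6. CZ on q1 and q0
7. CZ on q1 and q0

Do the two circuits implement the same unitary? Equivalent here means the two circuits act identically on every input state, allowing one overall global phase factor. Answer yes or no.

No — the two circuits implement different unitaries, even allowing a global phase.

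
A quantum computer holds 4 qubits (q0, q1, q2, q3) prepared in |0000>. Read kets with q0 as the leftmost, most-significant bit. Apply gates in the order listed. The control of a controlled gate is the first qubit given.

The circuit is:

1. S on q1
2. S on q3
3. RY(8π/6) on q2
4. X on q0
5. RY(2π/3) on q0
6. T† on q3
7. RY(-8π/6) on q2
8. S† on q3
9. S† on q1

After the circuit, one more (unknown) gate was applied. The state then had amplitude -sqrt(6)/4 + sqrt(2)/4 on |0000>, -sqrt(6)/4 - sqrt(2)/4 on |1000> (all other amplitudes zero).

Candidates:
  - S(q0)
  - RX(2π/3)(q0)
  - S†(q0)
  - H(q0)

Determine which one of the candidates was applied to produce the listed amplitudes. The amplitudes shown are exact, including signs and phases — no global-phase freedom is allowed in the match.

The applied gate was H(q0).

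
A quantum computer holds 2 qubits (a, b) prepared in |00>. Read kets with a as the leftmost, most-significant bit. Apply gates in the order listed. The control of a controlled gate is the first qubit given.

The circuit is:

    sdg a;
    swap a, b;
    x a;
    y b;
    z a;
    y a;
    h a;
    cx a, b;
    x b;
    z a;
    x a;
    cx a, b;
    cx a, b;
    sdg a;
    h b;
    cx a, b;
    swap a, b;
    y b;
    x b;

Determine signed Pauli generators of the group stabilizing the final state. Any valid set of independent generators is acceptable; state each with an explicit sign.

The final state is stabilized by the group generated by -XZ, -ZY; other independent generating sets are equally valid.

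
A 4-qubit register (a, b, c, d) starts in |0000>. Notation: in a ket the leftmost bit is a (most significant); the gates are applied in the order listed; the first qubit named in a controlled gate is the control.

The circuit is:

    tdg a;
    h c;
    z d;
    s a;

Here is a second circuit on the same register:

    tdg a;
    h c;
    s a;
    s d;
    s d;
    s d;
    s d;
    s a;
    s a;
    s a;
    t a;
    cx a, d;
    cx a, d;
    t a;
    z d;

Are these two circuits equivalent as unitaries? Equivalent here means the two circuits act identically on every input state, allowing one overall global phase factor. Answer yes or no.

Yes: on every input state the two circuits agree up to one overall phase factor.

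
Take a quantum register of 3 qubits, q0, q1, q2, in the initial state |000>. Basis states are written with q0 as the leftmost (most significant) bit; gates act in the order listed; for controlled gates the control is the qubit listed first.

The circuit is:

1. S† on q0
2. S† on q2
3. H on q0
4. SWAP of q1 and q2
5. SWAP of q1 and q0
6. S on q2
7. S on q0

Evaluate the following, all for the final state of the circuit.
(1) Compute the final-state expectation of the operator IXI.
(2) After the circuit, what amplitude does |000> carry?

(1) In the final state, IXI has expectation 1.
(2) The final state's coefficient on |000> equals sqrt(2)/2.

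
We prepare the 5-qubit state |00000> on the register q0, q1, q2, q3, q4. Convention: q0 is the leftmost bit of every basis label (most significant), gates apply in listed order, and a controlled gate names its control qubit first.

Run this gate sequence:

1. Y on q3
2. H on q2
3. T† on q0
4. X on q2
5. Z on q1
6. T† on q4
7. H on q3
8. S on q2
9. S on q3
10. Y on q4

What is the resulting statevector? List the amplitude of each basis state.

After the circuit, the state carries amplitude -1/2 on |00001>, I/2 on |00011>, -I/2 on |00101>, -1/2 on |00111>, and 0 on every other basis state.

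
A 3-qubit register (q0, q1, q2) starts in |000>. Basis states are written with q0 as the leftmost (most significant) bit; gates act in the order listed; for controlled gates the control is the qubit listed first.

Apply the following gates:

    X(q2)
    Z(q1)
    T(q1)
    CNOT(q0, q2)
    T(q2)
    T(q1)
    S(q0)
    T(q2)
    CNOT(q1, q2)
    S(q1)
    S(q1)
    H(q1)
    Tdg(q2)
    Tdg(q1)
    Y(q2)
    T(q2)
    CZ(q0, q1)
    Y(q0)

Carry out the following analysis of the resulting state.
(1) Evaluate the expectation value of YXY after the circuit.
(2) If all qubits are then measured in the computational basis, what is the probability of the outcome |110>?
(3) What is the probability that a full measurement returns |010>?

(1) The observable YXY averages to 0.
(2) A full measurement returns |110> with probability 1/2.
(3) A full measurement returns |010> with probability 0.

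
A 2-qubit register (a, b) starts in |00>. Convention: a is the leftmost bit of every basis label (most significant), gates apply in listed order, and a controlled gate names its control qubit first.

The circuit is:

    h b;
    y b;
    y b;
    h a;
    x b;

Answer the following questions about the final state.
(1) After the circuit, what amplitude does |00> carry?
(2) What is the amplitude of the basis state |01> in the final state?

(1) The final state's coefficient on |00> equals 1/2.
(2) The amplitude on |01> is 1/2.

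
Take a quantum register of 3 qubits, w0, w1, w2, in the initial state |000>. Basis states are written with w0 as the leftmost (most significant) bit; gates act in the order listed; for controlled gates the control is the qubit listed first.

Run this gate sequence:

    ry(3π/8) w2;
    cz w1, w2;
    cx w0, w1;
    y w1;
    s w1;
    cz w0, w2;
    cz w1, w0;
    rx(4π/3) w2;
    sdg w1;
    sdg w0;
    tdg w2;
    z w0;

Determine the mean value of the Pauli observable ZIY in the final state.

The expectation value of ZIY is -sqrt(2*sqrt(2) + 4)/4 + sqrt(12 - 6*sqrt(2))/8.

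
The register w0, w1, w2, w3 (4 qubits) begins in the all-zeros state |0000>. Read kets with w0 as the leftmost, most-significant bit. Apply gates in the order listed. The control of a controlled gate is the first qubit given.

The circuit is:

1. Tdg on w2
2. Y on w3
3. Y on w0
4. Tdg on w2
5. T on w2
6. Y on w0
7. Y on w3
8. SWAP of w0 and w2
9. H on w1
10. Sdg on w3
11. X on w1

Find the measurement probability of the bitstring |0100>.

Outcome |0100> occurs with probability 1/2. Key observation: steps 2-7 multiply out to the identity, so the circuit reduces to the remaining gates.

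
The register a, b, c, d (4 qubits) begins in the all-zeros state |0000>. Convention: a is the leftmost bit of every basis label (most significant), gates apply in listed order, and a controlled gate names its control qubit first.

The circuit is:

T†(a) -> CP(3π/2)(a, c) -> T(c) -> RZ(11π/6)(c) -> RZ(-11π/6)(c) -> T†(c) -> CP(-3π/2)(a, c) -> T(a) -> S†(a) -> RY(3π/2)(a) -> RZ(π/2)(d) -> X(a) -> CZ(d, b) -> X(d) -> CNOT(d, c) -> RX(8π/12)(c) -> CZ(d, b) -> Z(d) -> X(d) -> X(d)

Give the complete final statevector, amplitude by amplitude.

After the circuit, the state carries amplitude sqrt(6)*exp(I*pi/4)/4 on |0001>, sqrt(2)*exp(3*I*pi/4)/4 on |0011>, -sqrt(6)*exp(I*pi/4)/4 on |1001>, -sqrt(2)*exp(3*I*pi/4)/4 on |1011>, and 0 on every other basis state. Key observation: gates 1-8 undo each other exactly, leaving only the rest of the circuit to track.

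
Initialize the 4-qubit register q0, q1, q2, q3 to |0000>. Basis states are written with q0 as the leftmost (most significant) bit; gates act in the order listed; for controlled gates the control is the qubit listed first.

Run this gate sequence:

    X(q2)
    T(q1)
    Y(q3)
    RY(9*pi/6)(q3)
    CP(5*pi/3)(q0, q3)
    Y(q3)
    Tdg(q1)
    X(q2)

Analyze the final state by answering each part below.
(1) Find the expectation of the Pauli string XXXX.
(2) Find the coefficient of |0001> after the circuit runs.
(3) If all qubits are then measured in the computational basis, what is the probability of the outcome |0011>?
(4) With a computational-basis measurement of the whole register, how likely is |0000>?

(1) In the final state, XXXX has expectation 0.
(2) |0001> carries amplitude sqrt(2)/2 in the final state.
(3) The probability of measuring |0011> is 0.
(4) Outcome |0000> occurs with probability 1/2.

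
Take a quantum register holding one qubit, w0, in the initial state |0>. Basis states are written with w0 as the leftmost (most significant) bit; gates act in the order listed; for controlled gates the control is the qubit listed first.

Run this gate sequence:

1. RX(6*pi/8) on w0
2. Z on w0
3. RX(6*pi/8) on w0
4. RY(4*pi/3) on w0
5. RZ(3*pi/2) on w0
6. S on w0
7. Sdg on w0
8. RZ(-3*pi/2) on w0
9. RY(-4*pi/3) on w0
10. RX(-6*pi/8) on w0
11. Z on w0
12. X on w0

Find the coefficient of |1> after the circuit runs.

|1> carries amplitude sqrt(2 - sqrt(2))/2 in the final state. Key observation: gates 3-10 undo each other exactly, leaving only the rest of the circuit to track.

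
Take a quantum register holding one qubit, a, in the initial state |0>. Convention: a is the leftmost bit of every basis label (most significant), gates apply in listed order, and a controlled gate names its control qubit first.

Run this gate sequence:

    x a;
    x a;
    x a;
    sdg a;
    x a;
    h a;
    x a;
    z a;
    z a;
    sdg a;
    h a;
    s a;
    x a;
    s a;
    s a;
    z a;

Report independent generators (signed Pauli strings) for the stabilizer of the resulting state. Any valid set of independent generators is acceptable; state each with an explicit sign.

The final state is stabilized by the group generated by -X; other independent generating sets are equally valid.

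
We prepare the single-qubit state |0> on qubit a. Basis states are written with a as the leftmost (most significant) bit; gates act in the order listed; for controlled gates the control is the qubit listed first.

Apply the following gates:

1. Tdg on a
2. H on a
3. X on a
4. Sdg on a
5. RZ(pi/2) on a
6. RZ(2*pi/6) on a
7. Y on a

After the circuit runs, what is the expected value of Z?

In the final state, Z has expectation 0.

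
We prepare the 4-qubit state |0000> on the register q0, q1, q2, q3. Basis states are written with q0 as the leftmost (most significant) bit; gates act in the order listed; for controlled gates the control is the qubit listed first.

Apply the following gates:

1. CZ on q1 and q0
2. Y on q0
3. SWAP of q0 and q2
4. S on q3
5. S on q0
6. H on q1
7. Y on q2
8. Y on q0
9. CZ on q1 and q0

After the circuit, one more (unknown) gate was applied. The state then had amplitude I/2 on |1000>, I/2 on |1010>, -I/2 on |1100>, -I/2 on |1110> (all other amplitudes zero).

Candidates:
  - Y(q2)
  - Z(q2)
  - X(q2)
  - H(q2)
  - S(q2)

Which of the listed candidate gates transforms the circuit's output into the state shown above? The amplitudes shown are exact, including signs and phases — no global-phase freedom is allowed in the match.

The unique candidate consistent with the amplitudes is H(q2).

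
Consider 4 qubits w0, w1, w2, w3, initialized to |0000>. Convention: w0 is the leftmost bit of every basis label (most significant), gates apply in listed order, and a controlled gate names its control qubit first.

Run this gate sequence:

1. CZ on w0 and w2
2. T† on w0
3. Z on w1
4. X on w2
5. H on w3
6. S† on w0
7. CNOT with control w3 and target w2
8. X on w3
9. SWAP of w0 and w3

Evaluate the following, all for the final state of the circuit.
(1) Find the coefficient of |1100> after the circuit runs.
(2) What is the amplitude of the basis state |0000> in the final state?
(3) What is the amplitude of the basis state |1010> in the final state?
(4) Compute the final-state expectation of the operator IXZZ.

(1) The amplitude on |1100> is 0.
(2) |0000> carries amplitude sqrt(2)/2 in the final state.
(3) |1010> carries amplitude sqrt(2)/2 in the final state.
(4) The observable IXZZ averages to 0.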